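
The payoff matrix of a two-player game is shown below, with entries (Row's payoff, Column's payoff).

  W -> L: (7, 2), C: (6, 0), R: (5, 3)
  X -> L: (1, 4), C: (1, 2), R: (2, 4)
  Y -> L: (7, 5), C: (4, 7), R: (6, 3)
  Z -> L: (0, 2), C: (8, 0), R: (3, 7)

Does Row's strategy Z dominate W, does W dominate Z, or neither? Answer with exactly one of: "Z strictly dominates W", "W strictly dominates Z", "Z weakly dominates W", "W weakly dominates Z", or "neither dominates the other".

Z's payoffs vs W's, by Column's action — L: 0<7, C: 8>6, R: 3<5.
Z does better at C but worse at L, R; neither strategy dominates the other.

neither dominates the other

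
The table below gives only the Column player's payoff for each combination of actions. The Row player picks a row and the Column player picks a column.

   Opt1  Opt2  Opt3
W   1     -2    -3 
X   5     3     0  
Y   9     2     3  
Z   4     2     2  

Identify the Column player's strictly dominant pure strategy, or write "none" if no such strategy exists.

Opt1

Opt1 vs Opt2: W: 1>-2, X: 5>3, Y: 9>2, Z: 4>2.
Opt1 vs Opt3: W: 1>-3, X: 5>0, Y: 9>3, Z: 4>2.
Opt1 strictly beats every other strategy against every opponent action, so it is strictly dominant.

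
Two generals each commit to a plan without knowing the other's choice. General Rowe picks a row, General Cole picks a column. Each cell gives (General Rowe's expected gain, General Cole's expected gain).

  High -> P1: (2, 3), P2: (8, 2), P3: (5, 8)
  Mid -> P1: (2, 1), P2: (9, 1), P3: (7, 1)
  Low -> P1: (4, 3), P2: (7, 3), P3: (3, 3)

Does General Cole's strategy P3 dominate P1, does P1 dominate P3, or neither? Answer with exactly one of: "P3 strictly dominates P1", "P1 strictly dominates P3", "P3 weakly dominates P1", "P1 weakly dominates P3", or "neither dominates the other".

Compare P3 to P1 across every action of General Rowe: High: 8>3, Mid: 1=1, Low: 3=3.
P3 is at least as good everywhere and strictly better somewhere (tied only at Mid, Low), so P3 weakly but not strictly dominates P1.

P3 weakly dominates P1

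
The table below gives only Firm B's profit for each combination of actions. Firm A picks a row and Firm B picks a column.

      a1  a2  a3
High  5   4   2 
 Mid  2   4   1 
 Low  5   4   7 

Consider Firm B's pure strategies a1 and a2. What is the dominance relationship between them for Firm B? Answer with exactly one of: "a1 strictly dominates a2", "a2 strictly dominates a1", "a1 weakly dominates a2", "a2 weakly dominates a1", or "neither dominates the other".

neither dominates the other

Compare a1 to a2 across each opponent action: High: 5>4, Mid: 2<4, Low: 5>4.
a1 does better at High, Low but worse at Mid; neither strategy dominates the other.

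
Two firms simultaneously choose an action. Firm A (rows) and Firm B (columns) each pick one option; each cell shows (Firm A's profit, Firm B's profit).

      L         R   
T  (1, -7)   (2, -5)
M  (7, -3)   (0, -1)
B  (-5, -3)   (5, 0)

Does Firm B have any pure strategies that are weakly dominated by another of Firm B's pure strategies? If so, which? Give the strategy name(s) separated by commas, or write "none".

L

L is weakly dominated by R (T: -5>-7, M: -1>-3, B: 0>-3).
Nothing dominates R: L at T (-5>-7).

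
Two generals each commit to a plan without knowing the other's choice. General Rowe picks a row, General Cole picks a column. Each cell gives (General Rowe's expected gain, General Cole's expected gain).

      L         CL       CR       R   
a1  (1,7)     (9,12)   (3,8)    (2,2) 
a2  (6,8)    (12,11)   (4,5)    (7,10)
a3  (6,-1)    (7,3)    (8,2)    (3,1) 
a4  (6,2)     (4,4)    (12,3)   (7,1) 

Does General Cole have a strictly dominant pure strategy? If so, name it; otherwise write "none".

CL

CL vs L: a1: 12>7, a2: 11>8, a3: 3>-1, a4: 4>2.
CL vs CR: a1: 12>8, a2: 11>5, a3: 3>2, a4: 4>3.
CL vs R: a1: 12>2, a2: 11>10, a3: 3>1, a4: 4>1.
CL strictly beats every other strategy against every opponent action, so it is strictly dominant.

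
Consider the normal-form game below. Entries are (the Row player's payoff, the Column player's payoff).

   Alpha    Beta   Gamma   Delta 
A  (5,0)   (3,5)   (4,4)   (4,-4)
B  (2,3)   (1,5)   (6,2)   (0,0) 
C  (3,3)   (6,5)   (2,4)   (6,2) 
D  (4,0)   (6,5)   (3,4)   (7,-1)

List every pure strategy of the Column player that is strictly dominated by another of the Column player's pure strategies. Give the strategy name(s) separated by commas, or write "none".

Alpha is strictly dominated by Beta (A: 5>0, B: 5>3, C: 5>3, D: 5>0).
Beta is not dominated — it holds its own against Alpha at A (5>0); Gamma at A (5>4); Delta at A (5>-4).
Gamma: dominated, since Beta does at least as well everywhere (A: 5>4, B: 5>2, C: 5>4, D: 5>4).
Delta: dominated, since Alpha does at least as well everywhere (A: 0>-4, B: 3>0, C: 3>2, D: 0>-1).

Alpha, Gamma, Delta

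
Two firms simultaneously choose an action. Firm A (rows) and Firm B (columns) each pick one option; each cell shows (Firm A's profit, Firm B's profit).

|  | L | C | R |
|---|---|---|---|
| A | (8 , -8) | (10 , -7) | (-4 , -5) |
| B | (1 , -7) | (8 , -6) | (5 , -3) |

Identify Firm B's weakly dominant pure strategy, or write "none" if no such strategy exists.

R

R vs L: A: -5>-8, B: -3>-7.
R vs C: A: -5>-7, B: -3>-6.
R is at least as good as every other strategy against every opponent action, so it is weakly dominant.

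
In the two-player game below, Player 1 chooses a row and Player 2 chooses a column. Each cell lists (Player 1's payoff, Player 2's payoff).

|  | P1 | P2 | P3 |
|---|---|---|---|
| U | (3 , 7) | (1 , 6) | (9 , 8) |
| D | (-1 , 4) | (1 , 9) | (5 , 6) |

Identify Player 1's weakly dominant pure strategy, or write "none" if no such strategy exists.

U vs D: P1: 3>-1, P2: 1=1, P3: 9>5.
U is at least as good as every other strategy against every opponent action, so it is weakly dominant.

U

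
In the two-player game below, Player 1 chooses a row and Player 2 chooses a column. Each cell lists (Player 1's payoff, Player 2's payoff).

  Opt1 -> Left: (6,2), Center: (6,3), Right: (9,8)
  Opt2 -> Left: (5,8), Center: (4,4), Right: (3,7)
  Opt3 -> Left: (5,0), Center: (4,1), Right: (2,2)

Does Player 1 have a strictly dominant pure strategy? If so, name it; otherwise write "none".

Opt1 vs Opt2: Left: 6>5, Center: 6>4, Right: 9>3.
Opt1 vs Opt3: Left: 6>5, Center: 6>4, Right: 9>2.
Opt1 strictly beats every other strategy against every opponent action, so it is strictly dominant.

Opt1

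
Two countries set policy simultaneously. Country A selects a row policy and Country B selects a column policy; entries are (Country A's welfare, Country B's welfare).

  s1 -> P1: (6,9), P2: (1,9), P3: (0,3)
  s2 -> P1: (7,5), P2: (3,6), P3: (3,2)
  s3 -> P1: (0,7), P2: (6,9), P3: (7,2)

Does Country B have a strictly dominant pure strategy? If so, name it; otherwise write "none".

P1 fails to dominate P2 at s1 (9=9).
P2 fails to dominate P1 at s1 (9=9).
P3 fails to dominate P1 at s1 (3<9).
No single strategy dominates all the others.

none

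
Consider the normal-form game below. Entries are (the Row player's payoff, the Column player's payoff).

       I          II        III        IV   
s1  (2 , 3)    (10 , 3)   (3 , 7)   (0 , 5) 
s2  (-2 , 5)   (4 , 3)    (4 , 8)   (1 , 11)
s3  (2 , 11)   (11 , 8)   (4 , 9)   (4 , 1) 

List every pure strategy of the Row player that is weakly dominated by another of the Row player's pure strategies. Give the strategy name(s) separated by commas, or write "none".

s1 is weakly dominated by s3 (I: 2=2, II: 11>10, III: 4>3, IV: 4>0).
s3 weakly dominates s2 — I: 2>-2, II: 11>4, III: 4=4, IV: 4>1.
Nothing dominates s3: s1 at II (11>10); s2 at I (2>-2).

s1, s2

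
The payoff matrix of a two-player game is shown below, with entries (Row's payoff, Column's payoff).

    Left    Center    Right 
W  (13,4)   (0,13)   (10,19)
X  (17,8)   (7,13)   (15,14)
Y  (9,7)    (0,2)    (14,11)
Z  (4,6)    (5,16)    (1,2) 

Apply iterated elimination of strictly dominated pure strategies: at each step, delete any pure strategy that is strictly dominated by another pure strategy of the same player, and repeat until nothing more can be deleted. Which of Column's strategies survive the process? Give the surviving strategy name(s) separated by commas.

Right

Row's strategy W is strictly dominated by X (Left: 17>13, Center: 7>0, Right: 15>10) and is removed.
Row Y is eliminated: X beats it against every remaining column (Left: 17>9, Center: 7>0, Right: 15>14).
Row Z is eliminated: X beats it against every remaining column (Left: 17>4, Center: 7>5, Right: 15>1).
For Column, Center strictly dominates Left on the remaining rows (X: 13>8); eliminate Left.
For Column, Right strictly dominates Center on the remaining rows (X: 14>13); eliminate Center.
Among the remaining strategies, none is strictly dominated by another pure strategy of the same player, so the elimination stops.
Surviving strategies — Row: {X}; Column: {Right}.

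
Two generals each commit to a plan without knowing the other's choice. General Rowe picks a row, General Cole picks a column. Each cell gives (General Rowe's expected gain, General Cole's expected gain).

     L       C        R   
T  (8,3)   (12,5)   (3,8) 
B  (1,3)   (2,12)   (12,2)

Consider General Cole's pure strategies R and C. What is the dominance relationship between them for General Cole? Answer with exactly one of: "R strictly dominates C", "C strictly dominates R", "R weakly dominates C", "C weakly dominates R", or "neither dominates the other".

R's payoffs vs C's, by General Rowe's action — T: 8>5, B: 2<12.
R does better at T but worse at B; neither strategy dominates the other.

neither dominates the other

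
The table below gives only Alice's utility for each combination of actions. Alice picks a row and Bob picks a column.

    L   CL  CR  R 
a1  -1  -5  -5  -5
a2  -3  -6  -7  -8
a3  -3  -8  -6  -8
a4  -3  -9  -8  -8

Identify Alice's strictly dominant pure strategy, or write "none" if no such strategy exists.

a1 vs a2: L: -1>-3, CL: -5>-6, CR: -5>-7, R: -5>-8.
a1 vs a3: L: -1>-3, CL: -5>-8, CR: -5>-6, R: -5>-8.
a1 vs a4: L: -1>-3, CL: -5>-9, CR: -5>-8, R: -5>-8.
a1 strictly beats every other strategy against every opponent action, so it is strictly dominant.

a1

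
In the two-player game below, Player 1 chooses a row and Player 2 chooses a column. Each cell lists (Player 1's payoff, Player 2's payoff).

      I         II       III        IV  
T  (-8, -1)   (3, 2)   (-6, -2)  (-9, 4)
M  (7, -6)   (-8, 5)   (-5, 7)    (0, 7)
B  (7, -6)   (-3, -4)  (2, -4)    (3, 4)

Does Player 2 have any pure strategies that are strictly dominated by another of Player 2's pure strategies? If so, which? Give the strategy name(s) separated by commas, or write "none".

I, II

I is strictly dominated by II (T: 2>-1, M: 5>-6, B: -4>-6).
II is strictly dominated by IV (T: 4>2, M: 7>5, B: 4>-4).
III is not dominated — it holds its own against I at M (7>-6); II at M (7>5); IV at M (7=7).
Nothing dominates IV: I at T (4>-1); II at T (4>2); III at T (4>-2).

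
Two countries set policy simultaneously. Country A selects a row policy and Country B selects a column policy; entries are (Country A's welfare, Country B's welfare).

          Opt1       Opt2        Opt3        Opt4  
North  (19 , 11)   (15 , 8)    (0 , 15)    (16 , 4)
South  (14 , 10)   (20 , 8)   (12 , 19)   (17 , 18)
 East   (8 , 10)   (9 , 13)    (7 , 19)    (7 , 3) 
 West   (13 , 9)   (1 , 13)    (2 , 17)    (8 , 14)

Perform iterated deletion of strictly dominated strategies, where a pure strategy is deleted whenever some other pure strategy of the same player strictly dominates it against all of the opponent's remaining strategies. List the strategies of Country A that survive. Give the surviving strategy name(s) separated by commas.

For Country A, South strictly dominates East on the remaining columns (Opt1: 14>8, Opt2: 20>9, Opt3: 12>7, Opt4: 17>7); eliminate East.
Row West is eliminated: South beats it against every remaining column (Opt1: 14>13, Opt2: 20>1, Opt3: 12>2, Opt4: 17>8).
Country B's strategy Opt1 is strictly dominated by Opt3 (North: 15>11, South: 19>10) and is removed.
For Country A, South strictly dominates North on the remaining columns (Opt2: 20>15, Opt3: 12>0, Opt4: 17>16); eliminate North.
Column Opt2 is eliminated: Opt3 beats it against every remaining row (South: 19>8).
Country B's strategy Opt4 is strictly dominated by Opt3 (South: 19>18) and is removed.
Among the remaining strategies, none is strictly dominated by another pure strategy of the same player, so the elimination stops.
Surviving strategies — Country A: {South}; Country B: {Opt3}.

South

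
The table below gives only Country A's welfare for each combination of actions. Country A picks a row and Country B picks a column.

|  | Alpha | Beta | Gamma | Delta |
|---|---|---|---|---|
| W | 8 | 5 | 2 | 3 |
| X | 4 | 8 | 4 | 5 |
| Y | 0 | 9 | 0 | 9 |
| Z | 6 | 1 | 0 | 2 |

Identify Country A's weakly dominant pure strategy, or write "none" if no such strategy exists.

none

W fails to dominate X at Beta (5<8).
X fails to dominate W at Alpha (4<8).
Y fails to dominate W at Alpha (0<8).
Z fails to dominate W at Alpha (6<8).
No single strategy dominates all the others.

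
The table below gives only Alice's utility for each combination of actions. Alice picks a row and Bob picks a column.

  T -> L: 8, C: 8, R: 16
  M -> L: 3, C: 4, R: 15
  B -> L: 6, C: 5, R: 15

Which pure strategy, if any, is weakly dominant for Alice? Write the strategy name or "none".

T vs M: L: 8>3, C: 8>4, R: 16>15.
T vs B: L: 8>6, C: 8>5, R: 16>15.
T is at least as good as every other strategy against every opponent action, so it is weakly dominant.

T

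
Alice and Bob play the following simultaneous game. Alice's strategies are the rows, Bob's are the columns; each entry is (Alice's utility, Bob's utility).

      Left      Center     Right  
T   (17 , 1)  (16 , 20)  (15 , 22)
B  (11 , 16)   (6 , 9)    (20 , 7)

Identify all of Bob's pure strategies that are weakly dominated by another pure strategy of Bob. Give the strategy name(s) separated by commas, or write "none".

none

Nothing dominates Left: Center at B (16>9); Right at B (16>7).
Nothing dominates Center: Left at T (20>1); Right at B (9>7).
Right is not dominated — it holds its own against Left at T (22>1); Center at T (22>20).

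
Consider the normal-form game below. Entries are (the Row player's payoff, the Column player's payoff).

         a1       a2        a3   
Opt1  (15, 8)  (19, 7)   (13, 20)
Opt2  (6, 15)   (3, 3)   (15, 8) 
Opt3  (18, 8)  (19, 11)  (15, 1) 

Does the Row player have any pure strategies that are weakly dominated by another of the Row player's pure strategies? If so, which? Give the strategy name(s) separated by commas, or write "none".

Opt1: dominated, since Opt3 does at least as well everywhere (a1: 18>15, a2: 19=19, a3: 15>13).
Opt3 weakly dominates Opt2 — a1: 18>6, a2: 19>3, a3: 15=15.
Opt3 is not dominated — it holds its own against Opt1 at a1 (18>15); Opt2 at a1 (18>6).

Opt1, Opt2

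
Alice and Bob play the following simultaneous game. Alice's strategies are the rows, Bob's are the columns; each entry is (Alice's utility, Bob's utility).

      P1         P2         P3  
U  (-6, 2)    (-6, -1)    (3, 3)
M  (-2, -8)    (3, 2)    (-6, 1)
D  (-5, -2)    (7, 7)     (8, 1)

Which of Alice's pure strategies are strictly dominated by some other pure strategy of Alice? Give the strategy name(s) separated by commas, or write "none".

U is strictly dominated by D (P1: -5>-6, P2: 7>-6, P3: 8>3).
M is not dominated — it holds its own against U at P1 (-2>-6); D at P1 (-2>-5).
Nothing dominates D: U at P1 (-5>-6); M at P2 (7>3).

U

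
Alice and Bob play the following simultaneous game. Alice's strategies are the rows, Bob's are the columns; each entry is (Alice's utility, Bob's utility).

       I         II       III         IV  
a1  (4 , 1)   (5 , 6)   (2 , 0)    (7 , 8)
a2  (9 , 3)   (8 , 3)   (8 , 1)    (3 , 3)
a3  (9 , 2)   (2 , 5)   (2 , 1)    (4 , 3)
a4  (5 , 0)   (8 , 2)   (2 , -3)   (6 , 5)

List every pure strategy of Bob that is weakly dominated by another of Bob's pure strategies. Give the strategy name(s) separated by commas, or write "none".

I: dominated, since II does at least as well everywhere (a1: 6>1, a2: 3=3, a3: 5>2, a4: 2>0).
II is not dominated — it holds its own against I at a1 (6>1); III at a1 (6>0); IV at a3 (5>3).
III: dominated, since I does at least as well everywhere (a1: 1>0, a2: 3>1, a3: 2>1, a4: 0>-3).
IV: no other strategy beats it everywhere (I at a1 (8>1); II at a1 (8>6); III at a1 (8>0)).

I, III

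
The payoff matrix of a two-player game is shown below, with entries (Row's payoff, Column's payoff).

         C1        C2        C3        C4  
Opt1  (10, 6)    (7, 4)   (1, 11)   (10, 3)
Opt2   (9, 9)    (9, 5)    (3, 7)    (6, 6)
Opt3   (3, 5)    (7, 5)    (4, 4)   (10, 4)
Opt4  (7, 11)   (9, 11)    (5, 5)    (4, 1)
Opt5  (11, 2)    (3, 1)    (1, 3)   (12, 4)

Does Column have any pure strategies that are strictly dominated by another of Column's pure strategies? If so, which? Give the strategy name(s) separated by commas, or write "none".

C1: no other strategy beats it everywhere (C2 at Opt1 (6>4); C3 at Opt2 (9>7); C4 at Opt1 (6>3)).
C2 is not dominated — it holds its own against C1 at Opt3 (5=5); C3 at Opt3 (5>4); C4 at Opt1 (4>3).
C3 is not dominated — it holds its own against C1 at Opt1 (11>6); C2 at Opt1 (11>4); C4 at Opt1 (11>3).
C4 is not dominated — it holds its own against C1 at Opt5 (4>2); C2 at Opt2 (6>5); C3 at Opt3 (4=4).

none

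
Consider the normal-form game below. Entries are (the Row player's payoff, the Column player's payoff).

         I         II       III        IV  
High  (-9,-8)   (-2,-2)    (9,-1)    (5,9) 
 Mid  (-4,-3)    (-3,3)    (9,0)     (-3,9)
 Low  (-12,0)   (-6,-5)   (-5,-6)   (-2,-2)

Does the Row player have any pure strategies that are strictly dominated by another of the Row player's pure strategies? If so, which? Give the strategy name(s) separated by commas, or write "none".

Low

High is not dominated — it holds its own against Mid at II (-2>-3); Low at I (-9>-12).
Nothing dominates Mid: High at I (-4>-9); Low at I (-4>-12).
Low is strictly dominated by High (I: -9>-12, II: -2>-6, III: 9>-5, IV: 5>-2).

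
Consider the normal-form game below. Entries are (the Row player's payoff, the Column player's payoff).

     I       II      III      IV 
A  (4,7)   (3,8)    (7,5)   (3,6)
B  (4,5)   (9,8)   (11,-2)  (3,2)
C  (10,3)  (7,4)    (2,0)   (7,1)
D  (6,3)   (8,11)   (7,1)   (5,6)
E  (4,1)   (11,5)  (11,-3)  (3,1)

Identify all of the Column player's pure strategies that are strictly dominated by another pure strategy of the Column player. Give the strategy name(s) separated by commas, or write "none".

I, III, IV

I is strictly dominated by II (A: 8>7, B: 8>5, C: 4>3, D: 11>3, E: 5>1).
II is not dominated — it holds its own against I at A (8>7); III at A (8>5); IV at A (8>6).
III: dominated, since I does at least as well everywhere (A: 7>5, B: 5>-2, C: 3>0, D: 3>1, E: 1>-3).
II strictly dominates IV — A: 8>6, B: 8>2, C: 4>1, D: 11>6, E: 5>1.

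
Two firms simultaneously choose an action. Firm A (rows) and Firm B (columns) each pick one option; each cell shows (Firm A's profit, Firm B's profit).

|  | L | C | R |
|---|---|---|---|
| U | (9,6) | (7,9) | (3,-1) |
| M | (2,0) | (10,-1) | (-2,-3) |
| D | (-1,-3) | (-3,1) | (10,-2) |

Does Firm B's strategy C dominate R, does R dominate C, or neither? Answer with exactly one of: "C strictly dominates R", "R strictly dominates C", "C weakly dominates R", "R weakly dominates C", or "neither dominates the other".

Compare C to R across each choice by Firm A: U: 9>-1, M: -1>-3, D: 1>-2.
Every comparison favours C, so C strictly dominates R.

C strictly dominates R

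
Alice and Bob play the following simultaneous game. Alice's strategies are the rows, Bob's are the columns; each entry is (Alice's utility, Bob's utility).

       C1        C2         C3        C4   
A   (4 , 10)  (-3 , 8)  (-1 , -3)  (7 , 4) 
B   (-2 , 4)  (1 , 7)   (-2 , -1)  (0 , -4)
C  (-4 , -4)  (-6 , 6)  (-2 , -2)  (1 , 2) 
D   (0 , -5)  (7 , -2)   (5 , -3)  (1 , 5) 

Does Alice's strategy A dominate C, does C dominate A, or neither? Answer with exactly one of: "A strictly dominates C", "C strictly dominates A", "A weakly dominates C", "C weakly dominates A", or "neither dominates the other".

A strictly dominates C

A's payoffs vs C's, by Bob's action — C1: 4>-4, C2: -3>-6, C3: -1>-2, C4: 7>1.
A gives a strictly higher payoff against each opponent action, so A strictly dominates C.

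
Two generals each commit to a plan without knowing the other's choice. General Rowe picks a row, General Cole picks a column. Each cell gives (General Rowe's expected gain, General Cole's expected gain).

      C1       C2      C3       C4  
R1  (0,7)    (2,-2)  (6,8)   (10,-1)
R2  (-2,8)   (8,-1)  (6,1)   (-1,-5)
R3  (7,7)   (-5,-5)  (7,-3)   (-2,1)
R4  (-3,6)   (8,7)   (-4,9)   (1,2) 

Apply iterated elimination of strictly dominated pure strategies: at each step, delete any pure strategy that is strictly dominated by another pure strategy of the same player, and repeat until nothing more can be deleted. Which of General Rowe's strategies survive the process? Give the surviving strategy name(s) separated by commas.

R3

Column C2 is eliminated: C3 beats it against every remaining row (R1: 8>-2, R2: 1>-1, R3: -3>-5, R4: 9>7).
Row R4 is eliminated: R1 beats it against every remaining column (C1: 0>-3, C3: 6>-4, C4: 10>1).
General Cole's strategy C4 is strictly dominated by C1 (R1: 7>-1, R2: 8>-5, R3: 7>1) and is removed.
Row R1 is eliminated: R3 beats it against every remaining column (C1: 7>0, C3: 7>6).
For General Rowe, R3 strictly dominates R2 on the remaining columns (C1: 7>-2, C3: 7>6); eliminate R2.
Column C3 is eliminated: C1 beats it against every remaining row (R3: 7>-3).
Among the remaining strategies, none is strictly dominated by another pure strategy of the same player, so the elimination stops.
Surviving strategies — General Rowe: {R3}; General Cole: {C1}.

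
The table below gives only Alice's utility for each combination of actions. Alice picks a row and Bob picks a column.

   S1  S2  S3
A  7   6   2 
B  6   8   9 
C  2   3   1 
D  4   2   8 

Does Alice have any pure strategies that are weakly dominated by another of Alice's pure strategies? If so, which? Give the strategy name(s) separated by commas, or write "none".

A: no other strategy beats it everywhere (B at S1 (7>6); C at S1 (7>2); D at S1 (7>4)).
B is not dominated — it holds its own against A at S2 (8>6); C at S1 (6>2); D at S1 (6>4).
A weakly dominates C — S1: 7>2, S2: 6>3, S3: 2>1.
B weakly dominates D — S1: 6>4, S2: 8>2, S3: 9>8.

C, D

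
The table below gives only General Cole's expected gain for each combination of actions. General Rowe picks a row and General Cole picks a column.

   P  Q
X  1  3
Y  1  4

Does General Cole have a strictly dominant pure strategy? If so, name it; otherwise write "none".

Q vs P: X: 3>1, Y: 4>1.
Q strictly beats every other strategy against every opponent action, so it is strictly dominant.

Q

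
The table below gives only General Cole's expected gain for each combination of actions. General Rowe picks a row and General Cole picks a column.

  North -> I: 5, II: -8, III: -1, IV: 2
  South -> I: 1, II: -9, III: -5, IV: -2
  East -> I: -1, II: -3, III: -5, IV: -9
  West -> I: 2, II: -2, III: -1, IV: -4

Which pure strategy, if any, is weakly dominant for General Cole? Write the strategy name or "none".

I vs II: North: 5>-8, South: 1>-9, East: -1>-3, West: 2>-2.
I vs III: North: 5>-1, South: 1>-5, East: -1>-5, West: 2>-1.
I vs IV: North: 5>2, South: 1>-2, East: -1>-9, West: 2>-4.
I is at least as good as every other strategy against every opponent action, so it is weakly dominant.

I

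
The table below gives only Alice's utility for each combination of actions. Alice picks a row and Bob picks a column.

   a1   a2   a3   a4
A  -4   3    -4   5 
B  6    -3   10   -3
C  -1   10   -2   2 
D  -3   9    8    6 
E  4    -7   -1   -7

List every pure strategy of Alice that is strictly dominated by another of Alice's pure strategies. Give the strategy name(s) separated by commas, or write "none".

D strictly dominates A — a1: -3>-4, a2: 9>3, a3: 8>-4, a4: 6>5.
B: no other strategy beats it everywhere (A at a1 (6>-4); C at a1 (6>-1); D at a1 (6>-3); E at a1 (6>4)).
C is not dominated — it holds its own against A at a1 (-1>-4); B at a2 (10>-3); D at a1 (-1>-3); E at a2 (10>-7).
D: no other strategy beats it everywhere (A at a1 (-3>-4); B at a2 (9>-3); C at a3 (8>-2); E at a2 (9>-7)).
B strictly dominates E — a1: 6>4, a2: -3>-7, a3: 10>-1, a4: -3>-7.

A, E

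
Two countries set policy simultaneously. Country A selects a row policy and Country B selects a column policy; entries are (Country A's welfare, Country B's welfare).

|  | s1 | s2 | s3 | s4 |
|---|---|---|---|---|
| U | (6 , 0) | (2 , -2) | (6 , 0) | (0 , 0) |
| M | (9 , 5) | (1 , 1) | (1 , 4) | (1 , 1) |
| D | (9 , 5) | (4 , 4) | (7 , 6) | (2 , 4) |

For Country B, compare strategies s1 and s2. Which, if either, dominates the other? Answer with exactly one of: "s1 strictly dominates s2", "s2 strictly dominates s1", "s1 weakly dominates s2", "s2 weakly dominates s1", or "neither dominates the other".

Compare s1 to s2 across every action of Country A: U: 0>-2, M: 5>1, D: 5>4.
Every comparison favours s1, so s1 strictly dominates s2.

s1 strictly dominates s2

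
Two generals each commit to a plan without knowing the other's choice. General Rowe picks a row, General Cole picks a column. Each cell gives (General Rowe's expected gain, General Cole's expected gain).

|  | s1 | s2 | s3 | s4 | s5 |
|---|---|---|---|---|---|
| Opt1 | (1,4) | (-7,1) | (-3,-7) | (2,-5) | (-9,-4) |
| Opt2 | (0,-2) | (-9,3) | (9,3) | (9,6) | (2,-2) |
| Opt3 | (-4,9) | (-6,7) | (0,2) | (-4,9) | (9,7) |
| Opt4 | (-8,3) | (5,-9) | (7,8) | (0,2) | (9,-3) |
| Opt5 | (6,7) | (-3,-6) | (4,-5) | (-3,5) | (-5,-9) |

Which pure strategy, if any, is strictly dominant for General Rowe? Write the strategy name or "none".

Opt1 fails to dominate Opt2 at s3 (-3<9).
Opt2 fails to dominate Opt1 at s1 (0<1).
Opt3 fails to dominate Opt1 at s1 (-4<1).
Opt4 fails to dominate Opt1 at s1 (-8<1).
Opt5 fails to dominate Opt1 at s4 (-3<2).
No single strategy dominates all the others.

none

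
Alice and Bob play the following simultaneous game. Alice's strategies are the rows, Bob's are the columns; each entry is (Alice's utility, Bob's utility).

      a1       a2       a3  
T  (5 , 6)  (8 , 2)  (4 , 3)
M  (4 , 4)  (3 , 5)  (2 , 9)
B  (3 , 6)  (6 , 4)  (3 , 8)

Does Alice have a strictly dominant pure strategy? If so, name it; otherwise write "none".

T vs M: a1: 5>4, a2: 8>3, a3: 4>2.
T vs B: a1: 5>3, a2: 8>6, a3: 4>3.
T strictly beats every other strategy against every opponent action, so it is strictly dominant.

T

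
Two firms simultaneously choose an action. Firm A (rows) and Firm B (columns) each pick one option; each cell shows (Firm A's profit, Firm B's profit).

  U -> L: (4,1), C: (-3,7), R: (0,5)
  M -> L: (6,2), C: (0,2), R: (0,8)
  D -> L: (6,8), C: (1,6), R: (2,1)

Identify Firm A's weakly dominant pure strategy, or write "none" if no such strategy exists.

D vs U: L: 6>4, C: 1>-3, R: 2>0.
D vs M: L: 6=6, C: 1>0, R: 2>0.
D is at least as good as every other strategy against every opponent action, so it is weakly dominant.

D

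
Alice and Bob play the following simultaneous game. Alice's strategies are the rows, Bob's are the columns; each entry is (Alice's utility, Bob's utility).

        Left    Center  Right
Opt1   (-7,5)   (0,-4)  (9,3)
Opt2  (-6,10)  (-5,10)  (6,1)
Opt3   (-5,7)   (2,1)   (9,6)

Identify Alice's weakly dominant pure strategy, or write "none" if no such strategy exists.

Opt3 vs Opt1: Left: -5>-7, Center: 2>0, Right: 9=9.
Opt3 vs Opt2: Left: -5>-6, Center: 2>-5, Right: 9>6.
Opt3 is at least as good as every other strategy against every opponent action, so it is weakly dominant.

Opt3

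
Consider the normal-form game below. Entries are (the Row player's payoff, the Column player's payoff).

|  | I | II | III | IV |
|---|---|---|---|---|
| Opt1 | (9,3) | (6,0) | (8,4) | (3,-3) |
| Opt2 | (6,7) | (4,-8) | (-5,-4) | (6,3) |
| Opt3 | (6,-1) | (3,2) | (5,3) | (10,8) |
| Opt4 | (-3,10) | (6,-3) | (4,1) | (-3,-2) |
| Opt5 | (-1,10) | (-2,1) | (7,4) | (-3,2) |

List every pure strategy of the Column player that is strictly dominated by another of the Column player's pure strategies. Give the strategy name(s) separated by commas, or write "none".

I: no other strategy beats it everywhere (II at Opt1 (3>0); III at Opt2 (7>-4); IV at Opt1 (3>-3)).
II: dominated, since III does at least as well everywhere (Opt1: 4>0, Opt2: -4>-8, Opt3: 3>2, Opt4: 1>-3, Opt5: 4>1).
Nothing dominates III: I at Opt1 (4>3); II at Opt1 (4>0); IV at Opt1 (4>-3).
Nothing dominates IV: I at Opt3 (8>-1); II at Opt2 (3>-8); III at Opt2 (3>-4).

II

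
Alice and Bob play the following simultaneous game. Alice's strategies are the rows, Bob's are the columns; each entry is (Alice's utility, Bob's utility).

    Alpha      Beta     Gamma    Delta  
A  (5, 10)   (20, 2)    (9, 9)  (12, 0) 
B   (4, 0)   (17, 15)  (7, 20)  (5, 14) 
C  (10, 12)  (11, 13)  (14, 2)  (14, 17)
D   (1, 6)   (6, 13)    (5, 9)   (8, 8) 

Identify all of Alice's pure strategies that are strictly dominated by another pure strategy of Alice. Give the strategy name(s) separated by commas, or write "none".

Nothing dominates A: B at Alpha (5>4); C at Beta (20>11); D at Alpha (5>1).
B is strictly dominated by A (Alpha: 5>4, Beta: 20>17, Gamma: 9>7, Delta: 12>5).
C: no other strategy beats it everywhere (A at Alpha (10>5); B at Alpha (10>4); D at Alpha (10>1)).
A strictly dominates D — Alpha: 5>1, Beta: 20>6, Gamma: 9>5, Delta: 12>8.

B, D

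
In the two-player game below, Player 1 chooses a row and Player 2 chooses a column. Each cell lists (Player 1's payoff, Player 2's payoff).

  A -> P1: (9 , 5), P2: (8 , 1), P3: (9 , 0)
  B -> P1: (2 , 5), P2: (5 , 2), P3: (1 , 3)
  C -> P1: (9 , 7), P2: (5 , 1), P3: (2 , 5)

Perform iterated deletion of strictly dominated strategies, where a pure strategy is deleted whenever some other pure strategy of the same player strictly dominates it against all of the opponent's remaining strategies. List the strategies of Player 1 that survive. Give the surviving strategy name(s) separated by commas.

A, C

For Player 1, A strictly dominates B on the remaining columns (P1: 9>2, P2: 8>5, P3: 9>1); eliminate B.
Column P2 is eliminated: P1 beats it against every remaining row (A: 5>1, C: 7>1).
Player 2's strategy P3 is strictly dominated by P1 (A: 5>0, C: 7>5) and is removed.
Among the remaining strategies, none is strictly dominated by another pure strategy of the same player, so the elimination stops.
Surviving strategies — Player 1: {A, C}; Player 2: {P1}.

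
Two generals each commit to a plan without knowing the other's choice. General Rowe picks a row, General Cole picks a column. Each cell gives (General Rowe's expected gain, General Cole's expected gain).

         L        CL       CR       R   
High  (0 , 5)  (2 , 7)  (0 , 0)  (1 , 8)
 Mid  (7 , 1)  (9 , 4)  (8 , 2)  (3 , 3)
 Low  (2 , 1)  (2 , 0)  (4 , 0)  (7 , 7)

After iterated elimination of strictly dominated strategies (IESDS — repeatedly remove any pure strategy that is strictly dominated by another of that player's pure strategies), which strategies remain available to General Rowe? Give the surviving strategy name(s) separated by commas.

Row High is eliminated: Mid beats it against every remaining column (L: 7>0, CL: 9>2, CR: 8>0, R: 3>1).
General Cole's strategy L is strictly dominated by R (Mid: 3>1, Low: 7>1) and is removed.
Column CR is eliminated: R beats it against every remaining row (Mid: 3>2, Low: 7>0).
Among the remaining strategies, none is strictly dominated by another pure strategy of the same player, so the elimination stops.
Surviving strategies — General Rowe: {Mid, Low}; General Cole: {CL, R}.

Mid, Low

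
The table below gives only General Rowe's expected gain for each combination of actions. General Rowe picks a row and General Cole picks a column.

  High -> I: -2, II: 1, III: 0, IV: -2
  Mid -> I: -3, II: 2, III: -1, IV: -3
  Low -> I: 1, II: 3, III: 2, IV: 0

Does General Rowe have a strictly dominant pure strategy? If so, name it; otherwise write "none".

Low

Low vs High: I: 1>-2, II: 3>1, III: 2>0, IV: 0>-2.
Low vs Mid: I: 1>-3, II: 3>2, III: 2>-1, IV: 0>-3.
Low strictly beats every other strategy against every opponent action, so it is strictly dominant.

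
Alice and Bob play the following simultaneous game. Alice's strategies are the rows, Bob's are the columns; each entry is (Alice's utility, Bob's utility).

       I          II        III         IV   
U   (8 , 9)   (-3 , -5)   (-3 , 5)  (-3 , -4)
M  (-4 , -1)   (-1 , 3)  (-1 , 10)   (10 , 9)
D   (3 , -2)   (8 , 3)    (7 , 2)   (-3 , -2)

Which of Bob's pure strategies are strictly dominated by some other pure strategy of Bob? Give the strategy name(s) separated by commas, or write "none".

IV

I: no other strategy beats it everywhere (II at U (9>-5); III at U (9>5); IV at U (9>-4)).
II is not dominated — it holds its own against I at M (3>-1); III at D (3>2); IV at D (3>-2).
III: no other strategy beats it everywhere (I at M (10>-1); II at U (5>-5); IV at U (5>-4)).
IV is strictly dominated by III (U: 5>-4, M: 10>9, D: 2>-2).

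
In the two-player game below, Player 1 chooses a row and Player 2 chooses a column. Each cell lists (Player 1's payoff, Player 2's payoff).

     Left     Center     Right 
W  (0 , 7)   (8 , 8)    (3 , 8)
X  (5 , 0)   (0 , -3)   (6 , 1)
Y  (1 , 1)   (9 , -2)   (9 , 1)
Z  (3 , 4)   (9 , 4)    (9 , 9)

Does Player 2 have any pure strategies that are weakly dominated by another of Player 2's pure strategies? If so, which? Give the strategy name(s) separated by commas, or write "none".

Right weakly dominates Left — W: 8>7, X: 1>0, Y: 1=1, Z: 9>4.
Right weakly dominates Center — W: 8=8, X: 1>-3, Y: 1>-2, Z: 9>4.
Nothing dominates Right: Left at W (8>7); Center at X (1>-3).

Left, Center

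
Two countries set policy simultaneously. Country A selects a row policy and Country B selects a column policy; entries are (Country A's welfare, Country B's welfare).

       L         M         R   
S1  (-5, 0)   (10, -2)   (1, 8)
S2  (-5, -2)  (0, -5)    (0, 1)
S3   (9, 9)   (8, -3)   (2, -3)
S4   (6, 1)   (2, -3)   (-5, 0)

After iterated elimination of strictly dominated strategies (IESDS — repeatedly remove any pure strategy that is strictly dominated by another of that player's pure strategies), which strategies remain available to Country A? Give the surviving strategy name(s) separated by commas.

S3

For Country A, S3 strictly dominates S2 on the remaining columns (L: 9>-5, M: 8>0, R: 2>0); eliminate S2.
Country A's strategy S4 is strictly dominated by S3 (L: 9>6, M: 8>2, R: 2>-5) and is removed.
For Country B, L strictly dominates M on the remaining rows (S1: 0>-2, S3: 9>-3); eliminate M.
Row S1 is eliminated: S3 beats it against every remaining column (L: 9>-5, R: 2>1).
For Country B, L strictly dominates R on the remaining rows (S3: 9>-3); eliminate R.
Among the remaining strategies, none is strictly dominated by another pure strategy of the same player, so the elimination stops.
Surviving strategies — Country A: {S3}; Country B: {L}.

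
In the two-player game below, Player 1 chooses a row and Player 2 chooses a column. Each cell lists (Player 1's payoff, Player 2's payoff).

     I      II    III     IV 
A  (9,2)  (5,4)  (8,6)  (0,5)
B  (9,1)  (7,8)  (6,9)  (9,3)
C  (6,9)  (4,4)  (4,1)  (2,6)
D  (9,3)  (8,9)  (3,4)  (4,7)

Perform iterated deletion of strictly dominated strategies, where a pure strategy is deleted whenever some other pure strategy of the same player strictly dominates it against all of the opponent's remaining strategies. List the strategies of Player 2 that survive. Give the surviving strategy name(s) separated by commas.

II, III, IV

Player 1's strategy C is strictly dominated by B (I: 9>6, II: 7>4, III: 6>4, IV: 9>2) and is removed.
Column I is eliminated: II beats it against every remaining row (A: 4>2, B: 8>1, D: 9>3).
Among the remaining strategies, none is strictly dominated by another pure strategy of the same player, so the elimination stops.
Surviving strategies — Player 1: {A, B, D}; Player 2: {II, III, IV}.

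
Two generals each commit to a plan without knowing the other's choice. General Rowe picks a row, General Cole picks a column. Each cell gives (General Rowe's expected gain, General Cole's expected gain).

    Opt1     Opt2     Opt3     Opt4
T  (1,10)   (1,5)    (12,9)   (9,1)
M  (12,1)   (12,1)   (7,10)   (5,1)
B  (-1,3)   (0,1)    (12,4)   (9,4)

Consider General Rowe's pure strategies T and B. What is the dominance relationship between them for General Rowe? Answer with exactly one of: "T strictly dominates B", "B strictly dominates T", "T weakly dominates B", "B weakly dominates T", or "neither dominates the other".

T weakly dominates B

T's payoffs vs B's, by General Cole's action — Opt1: 1>-1, Opt2: 1>0, Opt3: 12=12, Opt4: 9=9.
T is at least as good everywhere and strictly better somewhere (tied only at Opt3, Opt4), so T weakly but not strictly dominates B.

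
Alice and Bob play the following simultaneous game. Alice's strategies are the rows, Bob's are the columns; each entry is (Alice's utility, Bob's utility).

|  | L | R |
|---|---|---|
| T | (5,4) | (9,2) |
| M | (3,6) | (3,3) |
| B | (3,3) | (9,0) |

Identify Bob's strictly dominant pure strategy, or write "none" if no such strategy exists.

L

L vs R: T: 4>2, M: 6>3, B: 3>0.
L strictly beats every other strategy against every opponent action, so it is strictly dominant.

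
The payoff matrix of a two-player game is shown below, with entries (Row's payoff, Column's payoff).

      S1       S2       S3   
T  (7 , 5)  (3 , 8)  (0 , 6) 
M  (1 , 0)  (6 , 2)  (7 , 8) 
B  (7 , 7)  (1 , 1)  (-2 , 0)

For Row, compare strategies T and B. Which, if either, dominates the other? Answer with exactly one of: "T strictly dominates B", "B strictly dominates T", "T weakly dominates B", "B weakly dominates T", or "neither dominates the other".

Compare T to B across each choice by Column: S1: 7=7, S2: 3>1, S3: 0>-2.
T is at least as good everywhere and strictly better somewhere (tied only at S1), so T weakly but not strictly dominates B.

T weakly dominates B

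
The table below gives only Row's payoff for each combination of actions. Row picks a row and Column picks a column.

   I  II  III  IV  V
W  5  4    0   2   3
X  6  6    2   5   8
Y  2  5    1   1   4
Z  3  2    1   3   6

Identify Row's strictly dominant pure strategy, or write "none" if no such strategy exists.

X

X vs W: I: 6>5, II: 6>4, III: 2>0, IV: 5>2, V: 8>3.
X vs Y: I: 6>2, II: 6>5, III: 2>1, IV: 5>1, V: 8>4.
X vs Z: I: 6>3, II: 6>2, III: 2>1, IV: 5>3, V: 8>6.
X strictly beats every other strategy against every opponent action, so it is strictly dominant.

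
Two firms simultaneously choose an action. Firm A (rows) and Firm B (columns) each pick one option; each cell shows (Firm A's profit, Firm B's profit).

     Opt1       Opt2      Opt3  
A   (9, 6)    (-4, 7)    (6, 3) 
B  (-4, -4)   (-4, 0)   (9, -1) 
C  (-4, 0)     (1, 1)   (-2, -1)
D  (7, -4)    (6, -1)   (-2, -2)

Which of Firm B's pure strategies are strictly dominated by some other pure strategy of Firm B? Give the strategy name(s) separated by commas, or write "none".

Opt2 strictly dominates Opt1 — A: 7>6, B: 0>-4, C: 1>0, D: -1>-4.
Opt2: no other strategy beats it everywhere (Opt1 at A (7>6); Opt3 at A (7>3)).
Opt3 is strictly dominated by Opt2 (A: 7>3, B: 0>-1, C: 1>-1, D: -1>-2).

Opt1, Opt3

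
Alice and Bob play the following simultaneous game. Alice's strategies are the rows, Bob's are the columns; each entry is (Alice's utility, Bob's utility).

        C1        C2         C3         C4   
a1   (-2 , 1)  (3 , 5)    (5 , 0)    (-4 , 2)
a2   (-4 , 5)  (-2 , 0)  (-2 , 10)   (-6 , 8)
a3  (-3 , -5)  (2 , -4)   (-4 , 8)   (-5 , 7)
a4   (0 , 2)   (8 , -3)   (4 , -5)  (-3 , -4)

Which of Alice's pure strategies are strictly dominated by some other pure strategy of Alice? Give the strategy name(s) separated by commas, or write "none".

a2, a3

Nothing dominates a1: a2 at C1 (-2>-4); a3 at C1 (-2>-3); a4 at C3 (5>4).
a2 is strictly dominated by a1 (C1: -2>-4, C2: 3>-2, C3: 5>-2, C4: -4>-6).
a3: dominated, since a1 does at least as well everywhere (C1: -2>-3, C2: 3>2, C3: 5>-4, C4: -4>-5).
a4: no other strategy beats it everywhere (a1 at C1 (0>-2); a2 at C1 (0>-4); a3 at C1 (0>-3)).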